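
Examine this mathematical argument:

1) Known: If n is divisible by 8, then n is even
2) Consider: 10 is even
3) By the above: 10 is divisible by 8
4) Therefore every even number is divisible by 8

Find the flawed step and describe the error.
Step 3: By the above: 10 is divisible by 8

Step 3 commits the fallacy of affirming the consequent. The known fact 'divisible by 8 → even' does NOT imply 'even → divisible by 8'. That would be the converse, which is false. For example, 10 is even but 10 ÷ 8 = 1.25, which is not an integer.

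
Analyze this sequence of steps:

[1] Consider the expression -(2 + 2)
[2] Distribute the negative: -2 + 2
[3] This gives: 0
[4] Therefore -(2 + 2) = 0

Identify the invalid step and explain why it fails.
Step 2: Distribute the negative: -2 + 2

Step 2 incorrectly distributes the negative sign. The correct distribution is -(2 + 2) = -2 - 2 = -4. The negative must be applied to both terms, not just the first. The error treats -(2 + 2) as -2 + 2, which equals 0 instead of -4.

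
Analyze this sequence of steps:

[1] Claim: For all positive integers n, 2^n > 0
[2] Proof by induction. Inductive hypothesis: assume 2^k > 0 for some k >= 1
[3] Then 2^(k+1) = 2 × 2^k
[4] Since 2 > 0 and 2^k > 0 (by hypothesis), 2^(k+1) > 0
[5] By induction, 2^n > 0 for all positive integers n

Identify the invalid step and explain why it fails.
Step 5: By induction, 2^n > 0 for all positive integers n

Step 5 concludes the proof by induction, but no base case was ever established. A valid induction proof requires: (1) a base case proving 2^1 > 0, and (2) an inductive step showing IF 2^k > 0 THEN 2^(k+1) > 0. Steps 2-4 correctly establish the inductive step, but without the base case the conclusion in step 5 does not follow.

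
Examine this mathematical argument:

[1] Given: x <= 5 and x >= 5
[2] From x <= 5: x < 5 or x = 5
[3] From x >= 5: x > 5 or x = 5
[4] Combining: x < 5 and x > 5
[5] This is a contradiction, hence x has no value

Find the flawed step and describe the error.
Step 4: Combining: x < 5 and x > 5

Step 4 incorrectly combines the conditions. From x <= 5 and x >= 5, the intersection is x = 5. The error treats the 'or' cases as 'and' requirements. The correct conclusion is that x = 5 is the unique solution, not that no solution exists.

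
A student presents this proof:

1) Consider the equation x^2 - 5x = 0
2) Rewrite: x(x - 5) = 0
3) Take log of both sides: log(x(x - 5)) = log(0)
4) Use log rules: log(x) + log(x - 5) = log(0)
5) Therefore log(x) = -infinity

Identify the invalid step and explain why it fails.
Step 3: Take log of both sides: log(x(x - 5)) = log(0)

Step 3 takes the logarithm of both sides, resulting in log(0) on the right side. The logarithm is only defined for positive numbers; log(0) is undefined (approaches negative infinity). This operation is invalid.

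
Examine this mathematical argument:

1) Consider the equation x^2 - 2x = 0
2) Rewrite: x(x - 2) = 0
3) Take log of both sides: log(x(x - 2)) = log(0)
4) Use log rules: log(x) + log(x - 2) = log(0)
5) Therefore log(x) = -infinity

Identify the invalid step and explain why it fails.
Step 3: Take log of both sides: log(x(x - 2)) = log(0)

Step 3 takes the logarithm of both sides, resulting in log(0) on the right side. The logarithm is only defined for positive numbers; log(0) is undefined (approaches negative infinity). This operation is invalid.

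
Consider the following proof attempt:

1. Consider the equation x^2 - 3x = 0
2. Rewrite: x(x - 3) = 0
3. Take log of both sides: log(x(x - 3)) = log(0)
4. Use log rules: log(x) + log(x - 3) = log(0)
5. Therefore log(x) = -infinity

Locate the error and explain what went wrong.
Step 3: Take log of both sides: log(x(x - 3)) = log(0)

Step 3 takes the logarithm of both sides, resulting in log(0) on the right side. The logarithm is only defined for positive numbers; log(0) is undefined (approaches negative infinity). This operation is invalid.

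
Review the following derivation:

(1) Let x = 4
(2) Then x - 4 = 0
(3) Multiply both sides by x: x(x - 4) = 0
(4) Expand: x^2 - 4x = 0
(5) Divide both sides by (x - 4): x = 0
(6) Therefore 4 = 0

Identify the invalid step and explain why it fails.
Step 5: Divide both sides by (x - 4): x = 0

Step 5 divides both sides by (x - 4). However, since x = 4, we have (x - 4) = 0. Division by zero is undefined, making this step invalid.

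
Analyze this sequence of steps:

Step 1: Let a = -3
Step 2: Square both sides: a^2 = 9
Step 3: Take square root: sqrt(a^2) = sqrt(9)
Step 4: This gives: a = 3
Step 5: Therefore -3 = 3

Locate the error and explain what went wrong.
Step 4: This gives: a = 3

Step 4 incorrectly states that sqrt(a^2) = a. The correct identity is sqrt(a^2) = |a|. Since a = -3 < 0, we have sqrt(a^2) = |-3| = 3, not a = -3.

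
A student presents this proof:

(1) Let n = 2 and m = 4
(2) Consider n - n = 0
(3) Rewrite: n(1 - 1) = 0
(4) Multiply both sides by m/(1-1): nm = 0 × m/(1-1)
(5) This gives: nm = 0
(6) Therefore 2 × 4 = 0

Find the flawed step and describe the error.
Step 4: Multiply both sides by m/(1-1): nm = 0 × m/(1-1)

Step 4 multiplies both sides by m/(1-1). However, 1-1 = 0, so this is multiplication by m/0, which is undefined. We cannot multiply by an undefined expression.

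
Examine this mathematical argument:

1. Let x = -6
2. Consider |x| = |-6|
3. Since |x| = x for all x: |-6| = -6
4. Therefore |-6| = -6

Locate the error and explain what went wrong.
Step 3: Since |x| = x for all x: |-6| = -6

Step 3 incorrectly states that |x| = x for all x. The correct definition is |x| = x when x >= 0, and |x| = -x when x < 0. Since -6 < 0, we have |-6| = -(-6) = 6, not -6.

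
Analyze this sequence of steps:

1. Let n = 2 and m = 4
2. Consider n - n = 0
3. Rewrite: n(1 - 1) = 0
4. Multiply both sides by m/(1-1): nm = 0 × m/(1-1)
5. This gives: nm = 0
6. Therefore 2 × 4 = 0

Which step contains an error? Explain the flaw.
Step 4: Multiply both sides by m/(1-1): nm = 0 × m/(1-1)

Step 4 multiplies both sides by m/(1-1). However, 1-1 = 0, so this is multiplication by m/0, which is undefined. We cannot multiply by an undefined expression.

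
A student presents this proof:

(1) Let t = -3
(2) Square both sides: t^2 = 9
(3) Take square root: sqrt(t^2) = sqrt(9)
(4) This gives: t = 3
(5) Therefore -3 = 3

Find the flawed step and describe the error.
Step 4: This gives: t = 3

Step 4 incorrectly states that sqrt(t^2) = t. The correct identity is sqrt(t^2) = |t|. Since t = -3 < 0, we have sqrt(t^2) = |-3| = 3, not t = -3.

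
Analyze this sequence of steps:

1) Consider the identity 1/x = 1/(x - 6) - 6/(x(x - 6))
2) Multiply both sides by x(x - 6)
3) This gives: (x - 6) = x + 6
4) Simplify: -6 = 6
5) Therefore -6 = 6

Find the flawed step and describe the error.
Step 3: This gives: (x - 6) = x + 6

Step 3 makes a sign error when clearing denominators. Multiplying -6/(x(x - 6)) by x(x - 6) gives -6, not +6. The correct result is (x - 6) = x - 6, which is trivially true, not (x - 6) = x + 6. (Step 1 is a valid identity: 1/(x - 6) - 6/(x(x - 6)) = (x - 6)/(x(x - 6)) = 1/x.)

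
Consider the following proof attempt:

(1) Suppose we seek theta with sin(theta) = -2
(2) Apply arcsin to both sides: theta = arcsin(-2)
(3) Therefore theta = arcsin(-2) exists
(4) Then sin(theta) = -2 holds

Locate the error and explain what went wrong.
Step 2: Apply arcsin to both sides: theta = arcsin(-2)

Step 2 applies arcsin to -2. However, arcsin(x) is only defined for x in [-1, 1] because sin(theta) can only produce values in that range. Since |-2| > 1, arcsin(-2) is undefined. There is no angle whose sine equals -2.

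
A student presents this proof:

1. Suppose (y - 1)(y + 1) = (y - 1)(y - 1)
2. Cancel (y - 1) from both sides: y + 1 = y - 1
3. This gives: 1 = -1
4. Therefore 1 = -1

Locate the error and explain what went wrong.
Step 2: Cancel (y - 1) from both sides: y + 1 = y - 1

Step 2 cancels (y - 1) from both sides. This is only valid if (y - 1) ≠ 0, i.e., y ≠ 1. When y = 1, both sides equal zero regardless of the other factors. The correct approach requires considering y = 1 as a separate case.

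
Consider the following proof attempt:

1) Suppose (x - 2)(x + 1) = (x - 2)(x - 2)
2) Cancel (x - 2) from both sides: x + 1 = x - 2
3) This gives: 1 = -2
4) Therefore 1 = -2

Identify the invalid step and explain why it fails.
Step 2: Cancel (x - 2) from both sides: x + 1 = x - 2

Step 2 cancels (x - 2) from both sides. This is only valid if (x - 2) ≠ 0, i.e., x ≠ 2. When x = 2, both sides equal zero regardless of the other factors. The correct approach requires considering x = 2 as a separate case.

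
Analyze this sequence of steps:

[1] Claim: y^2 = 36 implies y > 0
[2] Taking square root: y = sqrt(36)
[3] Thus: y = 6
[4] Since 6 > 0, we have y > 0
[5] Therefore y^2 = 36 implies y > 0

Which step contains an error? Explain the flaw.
Step 2: Taking square root: y = sqrt(36)

Step 2 takes the square root and assumes the positive root only. The equation y^2 = 36 actually has two solutions: y = 6 and y = -6. The proof silently assumes y > 0 without justification, then uses this assumption to conclude y > 0, which is circular. The counterexample y = -6 shows the claim is false.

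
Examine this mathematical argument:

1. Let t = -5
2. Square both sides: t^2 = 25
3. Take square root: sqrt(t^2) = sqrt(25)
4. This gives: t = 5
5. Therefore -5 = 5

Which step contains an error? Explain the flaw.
Step 4: This gives: t = 5

Step 4 incorrectly states that sqrt(t^2) = t. The correct identity is sqrt(t^2) = |t|. Since t = -5 < 0, we have sqrt(t^2) = |-5| = 5, not t = -5.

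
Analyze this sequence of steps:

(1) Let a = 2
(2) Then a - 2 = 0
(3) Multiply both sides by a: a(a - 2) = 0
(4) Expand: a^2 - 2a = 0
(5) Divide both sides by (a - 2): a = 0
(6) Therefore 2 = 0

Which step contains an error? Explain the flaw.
Step 5: Divide both sides by (a - 2): a = 0

Step 5 divides both sides by (a - 2). However, since a = 2, we have (a - 2) = 0. Division by zero is undefined, making this step invalid.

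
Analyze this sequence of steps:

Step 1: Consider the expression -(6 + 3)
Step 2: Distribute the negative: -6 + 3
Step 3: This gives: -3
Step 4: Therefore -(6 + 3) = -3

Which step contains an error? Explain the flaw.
Step 2: Distribute the negative: -6 + 3

Step 2 incorrectly distributes the negative sign. The correct distribution is -(6 + 3) = -6 - 3 = -9. The negative must be applied to both terms, not just the first. The error treats -(6 + 3) as -6 + 3, which equals -3 instead of -9.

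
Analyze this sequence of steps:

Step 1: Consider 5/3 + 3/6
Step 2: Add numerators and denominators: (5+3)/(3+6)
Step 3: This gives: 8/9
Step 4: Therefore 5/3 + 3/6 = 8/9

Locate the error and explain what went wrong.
Step 2: Add numerators and denominators: (5+3)/(3+6)

Step 2 incorrectly adds fractions by separately adding numerators and denominators. This is wrong. The correct method requires a common denominator: 5/3 + 3/6 = (5×6 + 3×3)/(3×6) = 39/18 = 13/6. The method used gives 8/9, which is different.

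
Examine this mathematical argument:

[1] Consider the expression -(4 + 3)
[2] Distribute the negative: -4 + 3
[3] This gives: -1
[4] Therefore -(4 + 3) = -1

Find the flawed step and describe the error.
Step 2: Distribute the negative: -4 + 3

Step 2 incorrectly distributes the negative sign. The correct distribution is -(4 + 3) = -4 - 3 = -7. The negative must be applied to both terms, not just the first. The error treats -(4 + 3) as -4 + 3, which equals -1 instead of -7.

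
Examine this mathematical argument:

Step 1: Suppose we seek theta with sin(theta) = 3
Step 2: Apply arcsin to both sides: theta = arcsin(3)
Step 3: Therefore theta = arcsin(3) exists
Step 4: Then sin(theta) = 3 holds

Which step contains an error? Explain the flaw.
Step 2: Apply arcsin to both sides: theta = arcsin(3)

Step 2 applies arcsin to 3. However, arcsin(x) is only defined for x in [-1, 1] because sin(theta) can only produce values in that range. Since |3| > 1, arcsin(3) is undefined. There is no angle whose sine equals 3.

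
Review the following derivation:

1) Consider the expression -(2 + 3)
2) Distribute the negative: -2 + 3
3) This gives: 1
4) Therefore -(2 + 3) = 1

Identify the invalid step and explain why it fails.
Step 2: Distribute the negative: -2 + 3

Step 2 incorrectly distributes the negative sign. The correct distribution is -(2 + 3) = -2 - 3 = -5. The negative must be applied to both terms, not just the first. The error treats -(2 + 3) as -2 + 3, which equals 1 instead of -5.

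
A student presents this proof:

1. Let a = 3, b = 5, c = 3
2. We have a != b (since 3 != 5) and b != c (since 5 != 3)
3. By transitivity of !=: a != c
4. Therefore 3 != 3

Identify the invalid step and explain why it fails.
Step 3: By transitivity of !=: a != c

Step 3 incorrectly applies transitivity to the '!=' relation. Transitivity states: if a R b and b R c, then a R c. However, '!=' is not transitive. Counterexample: 3 != 5 and 5 != 3, but 3 = 3 (both equal 3). Transitivity holds for relations like <, <=, =, but not for !=.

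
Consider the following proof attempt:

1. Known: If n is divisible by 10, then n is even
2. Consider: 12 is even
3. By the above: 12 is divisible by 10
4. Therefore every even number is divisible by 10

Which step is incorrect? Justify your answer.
Step 3: By the above: 12 is divisible by 10

Step 3 commits the fallacy of affirming the consequent. The known fact 'divisible by 10 → even' does NOT imply 'even → divisible by 10'. That would be the converse, which is false. For example, 12 is even but 12 ÷ 10 = 1.20, which is not an integer.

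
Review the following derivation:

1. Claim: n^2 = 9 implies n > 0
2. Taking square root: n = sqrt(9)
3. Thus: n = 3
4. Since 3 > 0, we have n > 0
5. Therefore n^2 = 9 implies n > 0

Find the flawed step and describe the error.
Step 2: Taking square root: n = sqrt(9)

Step 2 takes the square root and assumes the positive root only. The equation n^2 = 9 actually has two solutions: n = 3 and n = -3. The proof silently assumes n > 0 without justification, then uses this assumption to conclude n > 0, which is circular. The counterexample n = -3 shows the claim is false.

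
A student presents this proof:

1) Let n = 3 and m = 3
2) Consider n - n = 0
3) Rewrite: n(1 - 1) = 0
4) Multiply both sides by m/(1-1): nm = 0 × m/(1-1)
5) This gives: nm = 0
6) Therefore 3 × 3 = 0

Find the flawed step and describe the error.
Step 4: Multiply both sides by m/(1-1): nm = 0 × m/(1-1)

Step 4 multiplies both sides by m/(1-1). However, 1-1 = 0, so this is multiplication by m/0, which is undefined. We cannot multiply by an undefined expression.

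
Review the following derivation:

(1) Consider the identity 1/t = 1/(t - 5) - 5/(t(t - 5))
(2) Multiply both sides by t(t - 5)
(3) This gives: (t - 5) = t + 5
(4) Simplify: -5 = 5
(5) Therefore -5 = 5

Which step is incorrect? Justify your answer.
Step 3: This gives: (t - 5) = t + 5

Step 3 makes a sign error when clearing denominators. Multiplying -5/(t(t - 5)) by t(t - 5) gives -5, not +5. The correct result is (t - 5) = t - 5, which is trivially true, not (t - 5) = t + 5. (Step 1 is a valid identity: 1/(t - 5) - 5/(t(t - 5)) = (t - 5)/(t(t - 5)) = 1/t.)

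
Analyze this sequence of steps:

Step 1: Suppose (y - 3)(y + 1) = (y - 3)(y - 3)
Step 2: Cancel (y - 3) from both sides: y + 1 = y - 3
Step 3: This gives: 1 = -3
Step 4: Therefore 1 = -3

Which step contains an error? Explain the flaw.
Step 2: Cancel (y - 3) from both sides: y + 1 = y - 3

Step 2 cancels (y - 3) from both sides. This is only valid if (y - 3) ≠ 0, i.e., y ≠ 3. When y = 3, both sides equal zero regardless of the other factors. The correct approach requires considering y = 3 as a separate case.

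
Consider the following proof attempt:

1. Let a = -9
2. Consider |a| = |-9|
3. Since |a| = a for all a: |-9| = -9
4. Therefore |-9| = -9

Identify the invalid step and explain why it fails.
Step 3: Since |a| = a for all a: |-9| = -9

Step 3 incorrectly states that |a| = a for all a. The correct definition is |a| = a when a >= 0, and |a| = -a when a < 0. Since -9 < 0, we have |-9| = -(-9) = 9, not -9.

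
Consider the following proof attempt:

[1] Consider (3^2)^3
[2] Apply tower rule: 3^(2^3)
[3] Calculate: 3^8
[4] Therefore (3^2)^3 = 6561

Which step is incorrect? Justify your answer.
Step 2: Apply tower rule: 3^(2^3)

Step 2 incorrectly states that (a^b)^c = a^(b^c). The correct rule is (a^b)^c = a^(b×c). The actual value is (3^2)^3 = 3^6 = 729, not 3^8 = 6561.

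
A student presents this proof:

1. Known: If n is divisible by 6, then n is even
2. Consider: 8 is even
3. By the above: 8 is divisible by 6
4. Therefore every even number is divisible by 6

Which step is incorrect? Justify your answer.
Step 3: By the above: 8 is divisible by 6

Step 3 commits the fallacy of affirming the consequent. The known fact 'divisible by 6 → even' does NOT imply 'even → divisible by 6'. That would be the converse, which is false. For example, 8 is even but 8 ÷ 6 = 1.33, which is not an integer.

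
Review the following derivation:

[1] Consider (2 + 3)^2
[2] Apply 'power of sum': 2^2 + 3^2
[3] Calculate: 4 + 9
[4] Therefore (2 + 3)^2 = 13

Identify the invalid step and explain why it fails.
Step 2: Apply 'power of sum': 2^2 + 3^2

Step 2 incorrectly applies a non-existent rule '(a+b)^n = a^n + b^n'. This is false in general. The correct expansion uses the binomial theorem. The actual value is (2 + 3)^2 = 5^2 = 25, not 13.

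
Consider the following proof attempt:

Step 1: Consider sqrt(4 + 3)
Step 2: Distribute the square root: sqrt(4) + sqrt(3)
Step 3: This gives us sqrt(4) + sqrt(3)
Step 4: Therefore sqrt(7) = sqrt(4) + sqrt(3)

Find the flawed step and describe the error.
Step 2: Distribute the square root: sqrt(4) + sqrt(3)

Step 2 incorrectly 'distributes' the square root over addition. The square root function does not distribute: sqrt(a + b) ≠ sqrt(a) + sqrt(b). In fact, sqrt(4 + 3) = sqrt(7) ≈ 2.6458, while sqrt(4) + sqrt(3) ≈ 3.7321.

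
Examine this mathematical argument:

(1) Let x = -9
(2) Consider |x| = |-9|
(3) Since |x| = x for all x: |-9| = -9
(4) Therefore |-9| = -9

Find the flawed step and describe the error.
Step 3: Since |x| = x for all x: |-9| = -9

Step 3 incorrectly states that |x| = x for all x. The correct definition is |x| = x when x >= 0, and |x| = -x when x < 0. Since -9 < 0, we have |-9| = -(-9) = 9, not -9.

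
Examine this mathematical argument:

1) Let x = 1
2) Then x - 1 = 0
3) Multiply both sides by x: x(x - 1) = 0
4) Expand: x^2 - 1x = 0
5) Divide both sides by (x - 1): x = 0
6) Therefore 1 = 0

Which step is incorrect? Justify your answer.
Step 5: Divide both sides by (x - 1): x = 0

Step 5 divides both sides by (x - 1). However, since x = 1, we have (x - 1) = 0. Division by zero is undefined, making this step invalid.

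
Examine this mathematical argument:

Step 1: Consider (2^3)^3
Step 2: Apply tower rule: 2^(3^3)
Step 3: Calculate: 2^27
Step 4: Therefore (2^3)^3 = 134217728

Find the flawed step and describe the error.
Step 2: Apply tower rule: 2^(3^3)

Step 2 incorrectly states that (a^b)^c = a^(b^c). The correct rule is (a^b)^c = a^(b×c). The actual value is (2^3)^3 = 2^9 = 512, not 2^27 = 134217728.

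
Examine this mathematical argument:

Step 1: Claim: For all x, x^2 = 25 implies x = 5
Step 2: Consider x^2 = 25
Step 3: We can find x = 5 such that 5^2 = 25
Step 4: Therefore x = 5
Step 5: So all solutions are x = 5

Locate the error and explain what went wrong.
Step 4: Therefore x = 5

Step 4 incorrectly concludes that x = 5 is the only solution. The proof shows that x = 5 is A solution (existence), but does not show it is the ONLY solution (uniqueness). In fact, x = -5 is also a solution since (-5)^2 = 25. Finding one solution doesn't prove there are no others.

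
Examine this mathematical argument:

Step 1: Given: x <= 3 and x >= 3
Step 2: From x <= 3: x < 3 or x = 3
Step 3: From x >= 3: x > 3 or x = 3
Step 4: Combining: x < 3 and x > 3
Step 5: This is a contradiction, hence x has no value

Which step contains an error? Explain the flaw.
Step 4: Combining: x < 3 and x > 3

Step 4 incorrectly combines the conditions. From x <= 3 and x >= 3, the intersection is x = 3. The error treats the 'or' cases as 'and' requirements. The correct conclusion is that x = 3 is the unique solution, not that no solution exists.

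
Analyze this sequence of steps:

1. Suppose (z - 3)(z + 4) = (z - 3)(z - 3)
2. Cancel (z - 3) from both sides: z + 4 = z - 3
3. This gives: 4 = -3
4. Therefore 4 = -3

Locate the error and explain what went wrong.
Step 2: Cancel (z - 3) from both sides: z + 4 = z - 3

Step 2 cancels (z - 3) from both sides. This is only valid if (z - 3) ≠ 0, i.e., z ≠ 3. When z = 3, both sides equal zero regardless of the other factors. The correct approach requires considering z = 3 as a separate case.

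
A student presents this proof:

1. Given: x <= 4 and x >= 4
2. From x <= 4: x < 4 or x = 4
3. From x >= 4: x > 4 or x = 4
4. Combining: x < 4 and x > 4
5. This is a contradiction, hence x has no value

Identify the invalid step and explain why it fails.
Step 4: Combining: x < 4 and x > 4

Step 4 incorrectly combines the conditions. From x <= 4 and x >= 4, the intersection is x = 4. The error treats the 'or' cases as 'and' requirements. The correct conclusion is that x = 4 is the unique solution, not that no solution exists.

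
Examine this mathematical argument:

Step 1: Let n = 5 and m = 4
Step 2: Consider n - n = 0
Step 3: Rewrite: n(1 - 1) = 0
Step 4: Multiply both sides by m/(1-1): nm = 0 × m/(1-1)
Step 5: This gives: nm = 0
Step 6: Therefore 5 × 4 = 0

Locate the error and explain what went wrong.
Step 4: Multiply both sides by m/(1-1): nm = 0 × m/(1-1)

Step 4 multiplies both sides by m/(1-1). However, 1-1 = 0, so this is multiplication by m/0, which is undefined. We cannot multiply by an undefined expression.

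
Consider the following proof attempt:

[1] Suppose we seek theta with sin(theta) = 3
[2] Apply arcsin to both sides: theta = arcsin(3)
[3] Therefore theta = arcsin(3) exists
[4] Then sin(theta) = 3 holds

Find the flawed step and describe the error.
Step 2: Apply arcsin to both sides: theta = arcsin(3)

Step 2 applies arcsin to 3. However, arcsin(x) is only defined for x in [-1, 1] because sin(theta) can only produce values in that range. Since |3| > 1, arcsin(3) is undefined. There is no angle whose sine equals 3.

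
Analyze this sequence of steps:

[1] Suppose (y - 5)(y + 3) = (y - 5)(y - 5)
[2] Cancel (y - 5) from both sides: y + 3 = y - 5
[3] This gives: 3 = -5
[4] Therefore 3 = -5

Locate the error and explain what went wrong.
Step 2: Cancel (y - 5) from both sides: y + 3 = y - 5

Step 2 cancels (y - 5) from both sides. This is only valid if (y - 5) ≠ 0, i.e., y ≠ 5. When y = 5, both sides equal zero regardless of the other factors. The correct approach requires considering y = 5 as a separate case.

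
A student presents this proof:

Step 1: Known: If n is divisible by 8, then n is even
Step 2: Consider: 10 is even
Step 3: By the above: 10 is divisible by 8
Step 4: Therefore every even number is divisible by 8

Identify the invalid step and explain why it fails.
Step 3: By the above: 10 is divisible by 8

Step 3 commits the fallacy of affirming the consequent. The known fact 'divisible by 8 → even' does NOT imply 'even → divisible by 8'. That would be the converse, which is false. For example, 10 is even but 10 ÷ 8 = 1.25, which is not an integer.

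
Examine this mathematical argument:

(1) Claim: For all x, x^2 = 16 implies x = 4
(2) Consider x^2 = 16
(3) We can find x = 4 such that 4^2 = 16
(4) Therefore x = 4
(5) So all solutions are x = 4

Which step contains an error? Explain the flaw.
Step 4: Therefore x = 4

Step 4 incorrectly concludes that x = 4 is the only solution. The proof shows that x = 4 is A solution (existence), but does not show it is the ONLY solution (uniqueness). In fact, x = -4 is also a solution since (-4)^2 = 16. Finding one solution doesn't prove there are no others.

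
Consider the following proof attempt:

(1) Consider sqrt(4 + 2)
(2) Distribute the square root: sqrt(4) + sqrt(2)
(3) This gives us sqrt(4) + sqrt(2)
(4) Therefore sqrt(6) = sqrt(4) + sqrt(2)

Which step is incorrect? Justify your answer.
Step 2: Distribute the square root: sqrt(4) + sqrt(2)

Step 2 incorrectly 'distributes' the square root over addition. The square root function does not distribute: sqrt(a + b) ≠ sqrt(a) + sqrt(b). In fact, sqrt(4 + 2) = sqrt(6) ≈ 2.4495, while sqrt(4) + sqrt(2) ≈ 3.4142.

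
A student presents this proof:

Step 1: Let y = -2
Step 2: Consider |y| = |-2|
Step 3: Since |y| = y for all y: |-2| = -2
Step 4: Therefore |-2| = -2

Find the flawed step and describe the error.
Step 3: Since |y| = y for all y: |-2| = -2

Step 3 incorrectly states that |y| = y for all y. The correct definition is |y| = y when y >= 0, and |y| = -y when y < 0. Since -2 < 0, we have |-2| = -(-2) = 2, not -2.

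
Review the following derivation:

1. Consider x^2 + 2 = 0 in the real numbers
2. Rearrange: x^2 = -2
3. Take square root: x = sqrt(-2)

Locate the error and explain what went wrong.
Step 3: Take square root: x = sqrt(-2)

Step 3 takes the square root of -2, which is negative. In the real number system, the square root of a negative number is undefined. The equation x^2 + 2 = 0 has no real solutions. Square roots of negative numbers only exist in the complex numbers.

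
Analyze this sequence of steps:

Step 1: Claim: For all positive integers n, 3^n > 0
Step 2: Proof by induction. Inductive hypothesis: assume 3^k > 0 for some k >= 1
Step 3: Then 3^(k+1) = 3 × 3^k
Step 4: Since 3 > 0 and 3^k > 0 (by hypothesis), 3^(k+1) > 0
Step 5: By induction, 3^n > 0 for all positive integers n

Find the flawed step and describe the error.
Step 5: By induction, 3^n > 0 for all positive integers n

Step 5 concludes the proof by induction, but no base case was ever established. A valid induction proof requires: (1) a base case proving 3^1 > 0, and (2) an inductive step showing IF 3^k > 0 THEN 3^(k+1) > 0. Steps 2-4 correctly establish the inductive step, but without the base case the conclusion in step 5 does not follow.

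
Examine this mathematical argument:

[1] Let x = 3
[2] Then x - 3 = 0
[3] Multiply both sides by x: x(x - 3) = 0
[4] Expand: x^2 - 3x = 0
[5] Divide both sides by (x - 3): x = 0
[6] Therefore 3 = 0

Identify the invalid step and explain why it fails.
Step 5: Divide both sides by (x - 3): x = 0

Step 5 divides both sides by (x - 3). However, since x = 3, we have (x - 3) = 0. Division by zero is undefined, making this step invalid.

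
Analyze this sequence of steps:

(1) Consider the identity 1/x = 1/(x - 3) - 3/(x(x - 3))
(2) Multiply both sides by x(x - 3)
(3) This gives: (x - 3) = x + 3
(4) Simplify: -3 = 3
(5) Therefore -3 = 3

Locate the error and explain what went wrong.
Step 3: This gives: (x - 3) = x + 3

Step 3 makes a sign error when clearing denominators. Multiplying -3/(x(x - 3)) by x(x - 3) gives -3, not +3. The correct result is (x - 3) = x - 3, which is trivially true, not (x - 3) = x + 3. (Step 1 is a valid identity: 1/(x - 3) - 3/(x(x - 3)) = (x - 3)/(x(x - 3)) = 1/x.)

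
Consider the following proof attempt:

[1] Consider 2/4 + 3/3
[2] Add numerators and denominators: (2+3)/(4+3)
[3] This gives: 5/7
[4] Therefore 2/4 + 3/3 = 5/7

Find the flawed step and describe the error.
Step 2: Add numerators and denominators: (2+3)/(4+3)

Step 2 incorrectly adds fractions by separately adding numerators and denominators. This is wrong. The correct method requires a common denominator: 2/4 + 3/3 = (2×3 + 3×4)/(4×3) = 18/12 = 3/2. The method used gives 5/7, which is different.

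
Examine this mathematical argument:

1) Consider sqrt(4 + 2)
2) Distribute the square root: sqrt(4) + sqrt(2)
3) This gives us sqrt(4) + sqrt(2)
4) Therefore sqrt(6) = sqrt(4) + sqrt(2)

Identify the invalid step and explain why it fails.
Step 2: Distribute the square root: sqrt(4) + sqrt(2)

Step 2 incorrectly 'distributes' the square root over addition. The square root function does not distribute: sqrt(a + b) ≠ sqrt(a) + sqrt(b). In fact, sqrt(4 + 2) = sqrt(6) ≈ 2.4495, while sqrt(4) + sqrt(2) ≈ 3.4142.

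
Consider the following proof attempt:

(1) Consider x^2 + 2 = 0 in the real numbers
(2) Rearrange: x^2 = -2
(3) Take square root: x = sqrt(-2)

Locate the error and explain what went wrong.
Step 3: Take square root: x = sqrt(-2)

Step 3 takes the square root of -2, which is negative. In the real number system, the square root of a negative number is undefined. The equation x^2 + 2 = 0 has no real solutions. Square roots of negative numbers only exist in the complex numbers.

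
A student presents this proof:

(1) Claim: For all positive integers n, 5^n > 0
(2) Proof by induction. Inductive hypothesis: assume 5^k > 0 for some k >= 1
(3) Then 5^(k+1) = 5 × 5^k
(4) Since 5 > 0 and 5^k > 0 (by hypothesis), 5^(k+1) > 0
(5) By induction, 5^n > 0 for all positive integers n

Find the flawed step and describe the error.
Step 5: By induction, 5^n > 0 for all positive integers n

Step 5 concludes the proof by induction, but no base case was ever established. A valid induction proof requires: (1) a base case proving 5^1 > 0, and (2) an inductive step showing IF 5^k > 0 THEN 5^(k+1) > 0. Steps 2-4 correctly establish the inductive step, but without the base case the conclusion in step 5 does not follow.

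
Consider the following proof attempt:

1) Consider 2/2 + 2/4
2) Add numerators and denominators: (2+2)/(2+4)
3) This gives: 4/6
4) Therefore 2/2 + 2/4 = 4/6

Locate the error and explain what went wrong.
Step 2: Add numerators and denominators: (2+2)/(2+4)

Step 2 incorrectly adds fractions by separately adding numerators and denominators. This is wrong. The correct method requires a common denominator: 2/2 + 2/4 = (2×4 + 2×2)/(2×4) = 12/8 = 3/2. The method used gives 4/6, which is different.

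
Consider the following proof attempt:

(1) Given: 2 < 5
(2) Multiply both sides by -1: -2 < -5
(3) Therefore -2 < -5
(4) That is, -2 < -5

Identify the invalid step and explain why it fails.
Step 2: Multiply both sides by -1: -2 < -5

Step 2 multiplies both sides by -1 but fails to reverse the inequality sign. When multiplying (or dividing) an inequality by a negative number, the direction must be reversed. Since 2 < 5, we should get -2 > -5, i.e., -2 > -5.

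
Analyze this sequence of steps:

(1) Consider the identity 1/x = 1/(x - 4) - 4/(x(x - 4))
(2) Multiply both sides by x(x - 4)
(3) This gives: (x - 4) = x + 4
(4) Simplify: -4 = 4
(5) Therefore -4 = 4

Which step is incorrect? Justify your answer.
Step 3: This gives: (x - 4) = x + 4

Step 3 makes a sign error when clearing denominators. Multiplying -4/(x(x - 4)) by x(x - 4) gives -4, not +4. The correct result is (x - 4) = x - 4, which is trivially true, not (x - 4) = x + 4. (Step 1 is a valid identity: 1/(x - 4) - 4/(x(x - 4)) = (x - 4)/(x(x - 4)) = 1/x.)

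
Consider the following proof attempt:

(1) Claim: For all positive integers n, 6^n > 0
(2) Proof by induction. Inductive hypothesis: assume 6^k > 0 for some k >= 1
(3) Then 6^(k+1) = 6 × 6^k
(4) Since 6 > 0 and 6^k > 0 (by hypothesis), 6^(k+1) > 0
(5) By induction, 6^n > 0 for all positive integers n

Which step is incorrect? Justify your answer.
Step 5: By induction, 6^n > 0 for all positive integers n

Step 5 concludes the proof by induction, but no base case was ever established. A valid induction proof requires: (1) a base case proving 6^1 > 0, and (2) an inductive step showing IF 6^k > 0 THEN 6^(k+1) > 0. Steps 2-4 correctly establish the inductive step, but without the base case the conclusion in step 5 does not follow.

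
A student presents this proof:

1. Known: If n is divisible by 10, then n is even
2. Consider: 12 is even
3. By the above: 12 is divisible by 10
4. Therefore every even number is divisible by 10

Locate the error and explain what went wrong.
Step 3: By the above: 12 is divisible by 10

Step 3 commits the fallacy of affirming the consequent. The known fact 'divisible by 10 → even' does NOT imply 'even → divisible by 10'. That would be the converse, which is false. For example, 12 is even but 12 ÷ 10 = 1.20, which is not an integer.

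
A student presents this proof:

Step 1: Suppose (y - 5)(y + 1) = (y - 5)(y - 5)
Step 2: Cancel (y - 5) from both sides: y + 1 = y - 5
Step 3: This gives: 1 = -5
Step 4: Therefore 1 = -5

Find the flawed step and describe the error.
Step 2: Cancel (y - 5) from both sides: y + 1 = y - 5

Step 2 cancels (y - 5) from both sides. This is only valid if (y - 5) ≠ 0, i.e., y ≠ 5. When y = 5, both sides equal zero regardless of the other factors. The correct approach requires considering y = 5 as a separate case.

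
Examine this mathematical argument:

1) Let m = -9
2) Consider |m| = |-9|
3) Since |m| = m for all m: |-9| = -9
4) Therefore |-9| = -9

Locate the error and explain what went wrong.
Step 3: Since |m| = m for all m: |-9| = -9

Step 3 incorrectly states that |m| = m for all m. The correct definition is |m| = m when m >= 0, and |m| = -m when m < 0. Since -9 < 0, we have |-9| = -(-9) = 9, not -9.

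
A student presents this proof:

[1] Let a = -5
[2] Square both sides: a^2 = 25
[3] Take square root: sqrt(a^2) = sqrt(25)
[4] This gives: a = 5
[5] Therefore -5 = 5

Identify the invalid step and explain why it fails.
Step 4: This gives: a = 5

Step 4 incorrectly states that sqrt(a^2) = a. The correct identity is sqrt(a^2) = |a|. Since a = -5 < 0, we have sqrt(a^2) = |-5| = 5, not a = -5.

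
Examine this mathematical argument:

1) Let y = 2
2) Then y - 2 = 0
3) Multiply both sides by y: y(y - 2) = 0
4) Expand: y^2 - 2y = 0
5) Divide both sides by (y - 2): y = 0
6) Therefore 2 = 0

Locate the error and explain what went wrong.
Step 5: Divide both sides by (y - 2): y = 0

Step 5 divides both sides by (y - 2). However, since y = 2, we have (y - 2) = 0. Division by zero is undefined, making this step invalid.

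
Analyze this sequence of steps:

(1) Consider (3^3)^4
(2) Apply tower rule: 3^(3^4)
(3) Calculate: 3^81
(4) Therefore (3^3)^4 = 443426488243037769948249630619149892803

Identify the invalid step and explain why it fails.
Step 2: Apply tower rule: 3^(3^4)

Step 2 incorrectly states that (a^b)^c = a^(b^c). The correct rule is (a^b)^c = a^(b×c). The actual value is (3^3)^4 = 3^12 = 531441, not 3^81 = 443426488243037769948249630619149892803.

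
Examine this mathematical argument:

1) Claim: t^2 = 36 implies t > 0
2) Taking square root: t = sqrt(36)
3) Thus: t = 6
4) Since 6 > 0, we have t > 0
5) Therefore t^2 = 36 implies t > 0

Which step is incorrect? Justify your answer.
Step 2: Taking square root: t = sqrt(36)

Step 2 takes the square root and assumes the positive root only. The equation t^2 = 36 actually has two solutions: t = 6 and t = -6. The proof silently assumes t > 0 without justification, then uses this assumption to conclude t > 0, which is circular. The counterexample t = -6 shows the claim is false.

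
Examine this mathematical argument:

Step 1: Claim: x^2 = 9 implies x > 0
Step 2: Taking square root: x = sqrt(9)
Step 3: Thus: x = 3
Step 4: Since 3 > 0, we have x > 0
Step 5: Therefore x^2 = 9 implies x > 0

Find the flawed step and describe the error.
Step 2: Taking square root: x = sqrt(9)

Step 2 takes the square root and assumes the positive root only. The equation x^2 = 9 actually has two solutions: x = 3 and x = -3. The proof silently assumes x > 0 without justification, then uses this assumption to conclude x > 0, which is circular. The counterexample x = -3 shows the claim is false.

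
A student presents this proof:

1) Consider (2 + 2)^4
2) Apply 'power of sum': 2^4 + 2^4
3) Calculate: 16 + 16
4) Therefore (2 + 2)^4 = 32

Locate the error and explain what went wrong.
Step 2: Apply 'power of sum': 2^4 + 2^4

Step 2 incorrectly applies a non-existent rule '(a+b)^n = a^n + b^n'. This is false in general. The correct expansion uses the binomial theorem. The actual value is (2 + 2)^4 = 4^4 = 256, not 32.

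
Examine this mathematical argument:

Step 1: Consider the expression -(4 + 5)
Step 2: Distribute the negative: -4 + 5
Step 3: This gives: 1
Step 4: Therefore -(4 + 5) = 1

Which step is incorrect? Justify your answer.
Step 2: Distribute the negative: -4 + 5

Step 2 incorrectly distributes the negative sign. The correct distribution is -(4 + 5) = -4 - 5 = -9. The negative must be applied to both terms, not just the first. The error treats -(4 + 5) as -4 + 5, which equals 1 instead of -9.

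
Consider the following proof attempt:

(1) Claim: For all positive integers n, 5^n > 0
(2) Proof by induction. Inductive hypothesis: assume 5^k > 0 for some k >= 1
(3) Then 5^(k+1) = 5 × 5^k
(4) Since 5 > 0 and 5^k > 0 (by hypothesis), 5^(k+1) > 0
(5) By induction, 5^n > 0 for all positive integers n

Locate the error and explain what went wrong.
Step 5: By induction, 5^n > 0 for all positive integers n

Step 5 concludes the proof by induction, but no base case was ever established. A valid induction proof requires: (1) a base case proving 5^1 > 0, and (2) an inductive step showing IF 5^k > 0 THEN 5^(k+1) > 0. Steps 2-4 correctly establish the inductive step, but without the base case the conclusion in step 5 does not follow.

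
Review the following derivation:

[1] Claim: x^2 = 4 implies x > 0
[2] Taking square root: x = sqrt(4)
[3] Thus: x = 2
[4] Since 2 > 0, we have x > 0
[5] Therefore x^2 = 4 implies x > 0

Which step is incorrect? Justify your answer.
Step 2: Taking square root: x = sqrt(4)

Step 2 takes the square root and assumes the positive root only. The equation x^2 = 4 actually has two solutions: x = 2 and x = -2. The proof silently assumes x > 0 without justification, then uses this assumption to conclude x > 0, which is circular. The counterexample x = -2 shows the claim is false.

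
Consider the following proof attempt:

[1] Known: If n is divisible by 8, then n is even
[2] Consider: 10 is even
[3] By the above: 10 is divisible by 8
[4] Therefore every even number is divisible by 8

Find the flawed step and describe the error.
Step 3: By the above: 10 is divisible by 8

Step 3 commits the fallacy of affirming the consequent. The known fact 'divisible by 8 → even' does NOT imply 'even → divisible by 8'. That would be the converse, which is false. For example, 10 is even but 10 ÷ 8 = 1.25, which is not an integer.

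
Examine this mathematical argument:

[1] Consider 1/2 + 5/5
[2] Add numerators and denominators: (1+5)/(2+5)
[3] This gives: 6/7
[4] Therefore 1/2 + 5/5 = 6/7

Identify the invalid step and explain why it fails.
Step 2: Add numerators and denominators: (1+5)/(2+5)

Step 2 incorrectly adds fractions by separately adding numerators and denominators. This is wrong. The correct method requires a common denominator: 1/2 + 5/5 = (1×5 + 5×2)/(2×5) = 15/10 = 3/2. The method used gives 6/7, which is different.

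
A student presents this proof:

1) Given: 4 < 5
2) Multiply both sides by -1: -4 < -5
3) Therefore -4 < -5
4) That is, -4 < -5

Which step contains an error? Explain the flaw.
Step 2: Multiply both sides by -1: -4 < -5

Step 2 multiplies both sides by -1 but fails to reverse the inequality sign. When multiplying (or dividing) an inequality by a negative number, the direction must be reversed. Since 4 < 5, we should get -4 > -5, i.e., -4 > -5.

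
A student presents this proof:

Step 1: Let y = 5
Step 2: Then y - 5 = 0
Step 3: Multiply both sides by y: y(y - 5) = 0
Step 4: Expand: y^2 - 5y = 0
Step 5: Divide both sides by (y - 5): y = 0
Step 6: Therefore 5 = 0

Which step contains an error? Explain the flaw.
Step 5: Divide both sides by (y - 5): y = 0

Step 5 divides both sides by (y - 5). However, since y = 5, we have (y - 5) = 0. Division by zero is undefined, making this step invalid.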